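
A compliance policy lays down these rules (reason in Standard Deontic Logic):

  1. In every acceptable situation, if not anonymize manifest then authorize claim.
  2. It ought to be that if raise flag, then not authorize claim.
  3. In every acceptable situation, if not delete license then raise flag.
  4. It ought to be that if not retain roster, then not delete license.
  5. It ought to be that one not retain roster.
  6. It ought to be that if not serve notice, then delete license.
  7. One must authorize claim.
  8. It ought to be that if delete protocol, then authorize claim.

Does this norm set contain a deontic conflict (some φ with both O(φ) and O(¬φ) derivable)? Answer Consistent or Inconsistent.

From premise 7 we have O(authorize_claim).
The contrapositive of premise 2 (O(raise_flag → ¬authorize_claim)) is O(authorize_claim → ¬raise_flag), and O(authorize_claim) is already established, so O(¬raise_flag).
The contrapositive of premise 3 (O(¬delete_license → raise_flag)) is O(¬raise_flag → delete_license), and O(¬raise_flag) is already established, so O(delete_license).
Premise 4 is O(¬retain_roster → ¬delete_license); contrapositively O(delete_license → retain_roster). Since O(delete_license) holds, K gives O(retain_roster).
Yet premise 5 states O(¬retain_roster).
We now have both O(retain_roster) and O(¬retain_roster) — retain_roster is simultaneously obligatory and forbidden, violating the D-axiom.

Inconsistent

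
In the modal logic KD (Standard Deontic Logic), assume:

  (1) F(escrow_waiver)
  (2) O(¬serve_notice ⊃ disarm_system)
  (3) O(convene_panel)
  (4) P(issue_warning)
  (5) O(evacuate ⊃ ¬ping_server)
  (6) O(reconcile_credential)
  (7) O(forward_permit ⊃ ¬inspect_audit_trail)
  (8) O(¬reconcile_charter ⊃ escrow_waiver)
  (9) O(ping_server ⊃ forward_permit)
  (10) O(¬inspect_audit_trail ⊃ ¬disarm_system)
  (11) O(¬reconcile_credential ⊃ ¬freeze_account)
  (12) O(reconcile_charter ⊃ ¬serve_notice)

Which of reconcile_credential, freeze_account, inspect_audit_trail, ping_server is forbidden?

ping_server

Premise 1 is F(escrow_waiver), i.e. O(¬escrow_waiver).
Premise 8 is O(¬reconcile_charter ⊃ escrow_waiver); contrapositively O(¬escrow_waiver ⊃ reconcile_charter). Since O(¬escrow_waiver) holds, K gives O(reconcile_charter).
With premise 12, O(reconcile_charter ⊃ ¬serve_notice), the K-axiom yields O(¬serve_notice).
Applying K to premise 2 (O(¬serve_notice ⊃ disarm_system)) and O(¬serve_notice) yields O(disarm_system).
The contrapositive of premise 10 (O(¬inspect_audit_trail ⊃ ¬disarm_system)) is O(disarm_system ⊃ inspect_audit_trail), and O(disarm_system) is already established, so O(inspect_audit_trail).
The contrapositive of premise 7 (O(forward_permit ⊃ ¬inspect_audit_trail)) is O(inspect_audit_trail ⊃ ¬forward_permit), and O(inspect_audit_trail) is already established, so O(¬forward_permit).
The contrapositive of premise 9 (O(ping_server ⊃ forward_permit)) is O(¬forward_permit ⊃ ¬ping_server), and O(¬forward_permit) is already established, so O(¬ping_server).
So O(¬ping_server) holds, i.e. ping_server is forbidden. None of the other listed options is forbidden under the premises.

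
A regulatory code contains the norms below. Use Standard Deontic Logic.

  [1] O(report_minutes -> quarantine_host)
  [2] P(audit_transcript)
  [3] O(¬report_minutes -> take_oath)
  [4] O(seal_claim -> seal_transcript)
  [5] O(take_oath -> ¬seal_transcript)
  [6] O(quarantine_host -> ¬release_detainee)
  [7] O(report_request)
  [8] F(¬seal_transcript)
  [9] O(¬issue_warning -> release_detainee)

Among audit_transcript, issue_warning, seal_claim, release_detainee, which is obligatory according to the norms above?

issue_warning

Premise 8, F(¬seal_transcript), is equivalent to O(seal_transcript).
Premise 5, O(take_oath -> ¬seal_transcript), contraposes to O(seal_transcript -> ¬take_oath); with O(seal_transcript) we get O(¬take_oath).
The contrapositive of premise 3 (O(¬report_minutes -> take_oath)) is O(¬take_oath -> report_minutes), and O(¬take_oath) is already established, so O(report_minutes).
Premise 1 is O(report_minutes -> quarantine_host); since O(report_minutes), deontic closure gives O(quarantine_host).
With premise 6, O(quarantine_host -> ¬release_detainee), the K-axiom yields O(¬release_detainee).
Premise 9, O(¬issue_warning -> release_detainee), contraposes to O(¬release_detainee -> issue_warning); with O(¬release_detainee) we get O(issue_warning).
So O(issue_warning) holds — issue_warning is obligatory. None of the other listed options is made obligatory by any chain of premises.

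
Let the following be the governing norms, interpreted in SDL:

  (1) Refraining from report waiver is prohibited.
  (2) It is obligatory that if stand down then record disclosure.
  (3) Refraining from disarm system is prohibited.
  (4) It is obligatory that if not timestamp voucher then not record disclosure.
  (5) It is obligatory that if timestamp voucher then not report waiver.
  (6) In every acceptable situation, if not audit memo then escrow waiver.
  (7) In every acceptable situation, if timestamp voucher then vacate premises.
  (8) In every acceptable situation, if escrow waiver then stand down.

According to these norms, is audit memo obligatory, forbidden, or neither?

Obligatory

Premise 1 is F(¬report_waiver), i.e. O(report_waiver).
Premise 5 is O(timestamp_voucher → ¬report_waiver); contrapositively O(report_waiver → ¬timestamp_voucher). Since O(report_waiver) holds, K gives O(¬timestamp_voucher).
With premise 4, O(¬timestamp_voucher → ¬record_disclosure), the K-axiom yields O(¬record_disclosure).
The contrapositive of premise 2 (O(stand_down → record_disclosure)) is O(¬record_disclosure → ¬stand_down), and O(¬record_disclosure) is already established, so O(¬stand_down).
Premise 8 is O(escrow_waiver → stand_down); contrapositively O(¬stand_down → ¬escrow_waiver). Since O(¬stand_down) holds, K gives O(¬escrow_waiver).
The contrapositive of premise 6 (O(¬audit_memo → escrow_waiver)) is O(¬escrow_waiver → audit_memo), and O(¬escrow_waiver) is already established, so O(audit_memo).
Premises 3, 7 do not contribute to this derivation.
Hence audit_memo is obligatory.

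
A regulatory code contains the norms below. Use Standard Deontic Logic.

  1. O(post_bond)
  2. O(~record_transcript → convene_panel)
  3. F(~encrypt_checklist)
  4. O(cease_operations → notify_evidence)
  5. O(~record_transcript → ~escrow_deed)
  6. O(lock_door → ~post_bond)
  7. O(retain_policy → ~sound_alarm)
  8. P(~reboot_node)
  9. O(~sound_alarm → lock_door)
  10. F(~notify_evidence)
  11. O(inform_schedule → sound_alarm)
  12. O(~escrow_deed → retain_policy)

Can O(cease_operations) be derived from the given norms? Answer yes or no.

No

Premise 4 is O(cease_operations → notify_evidence); even if O(notify_evidence) held, inferring O(cease_operations) would be affirming the consequent — invalid.
No other premise forces O(cease_operations). An ideal world satisfying every premise can still have cease_operations false, so O(cease_operations) is not derivable.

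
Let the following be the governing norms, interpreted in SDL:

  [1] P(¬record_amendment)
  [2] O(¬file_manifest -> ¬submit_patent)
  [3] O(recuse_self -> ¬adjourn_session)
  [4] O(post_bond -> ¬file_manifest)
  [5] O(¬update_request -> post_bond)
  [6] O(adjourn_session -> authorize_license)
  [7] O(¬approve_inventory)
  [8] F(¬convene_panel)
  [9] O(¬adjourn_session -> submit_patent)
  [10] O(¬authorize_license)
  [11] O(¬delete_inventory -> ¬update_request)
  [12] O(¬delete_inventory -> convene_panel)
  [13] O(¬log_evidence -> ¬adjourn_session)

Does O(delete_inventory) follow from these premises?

Premise 10 gives O(¬authorize_license).
Premise 6, O(adjourn_session -> authorize_license), contraposes to O(¬authorize_license -> ¬adjourn_session); with O(¬authorize_license) we get O(¬adjourn_session).
With premise 9, O(¬adjourn_session -> submit_patent), the K-axiom yields O(submit_patent).
Premise 2, O(¬file_manifest -> ¬submit_patent), contraposes to O(submit_patent -> file_manifest); with O(submit_patent) we get O(file_manifest).
The contrapositive of premise 4 (O(post_bond -> ¬file_manifest)) is O(file_manifest -> ¬post_bond), and O(file_manifest) is already established, so O(¬post_bond).
Premise 5, O(¬update_request -> post_bond), contraposes to O(¬post_bond -> update_request); with O(¬post_bond) we get O(update_request).
Premise 11 is O(¬delete_inventory -> ¬update_request); contrapositively O(update_request -> delete_inventory). Since O(update_request) holds, K gives O(delete_inventory).
Premises 1, 3, 7, 8, 12, 13 do not contribute to this derivation.
So O(delete_inventory) follows.

Yes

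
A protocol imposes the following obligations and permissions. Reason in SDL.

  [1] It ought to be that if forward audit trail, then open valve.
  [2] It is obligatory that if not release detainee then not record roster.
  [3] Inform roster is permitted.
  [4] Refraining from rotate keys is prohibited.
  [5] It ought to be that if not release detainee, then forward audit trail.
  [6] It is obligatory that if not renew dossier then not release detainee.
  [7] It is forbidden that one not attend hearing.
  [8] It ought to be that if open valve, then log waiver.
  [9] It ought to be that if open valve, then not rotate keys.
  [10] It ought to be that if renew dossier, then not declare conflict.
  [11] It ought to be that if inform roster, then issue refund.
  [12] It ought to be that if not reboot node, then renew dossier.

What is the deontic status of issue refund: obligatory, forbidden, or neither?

Neither

Premise 11 is O(inform_roster → issue_refund), but O(inform_roster) is not derivable from the premises (the permission P(inform_roster) asserts only ¬O(¬inform_roster), not O(inform_roster)), so it does not yield O(issue_refund).
No premise or chain of K-axiom applications forces O(issue_refund), and none forces O(¬issue_refund). So issue_refund is neither obligatory nor forbidden under these norms.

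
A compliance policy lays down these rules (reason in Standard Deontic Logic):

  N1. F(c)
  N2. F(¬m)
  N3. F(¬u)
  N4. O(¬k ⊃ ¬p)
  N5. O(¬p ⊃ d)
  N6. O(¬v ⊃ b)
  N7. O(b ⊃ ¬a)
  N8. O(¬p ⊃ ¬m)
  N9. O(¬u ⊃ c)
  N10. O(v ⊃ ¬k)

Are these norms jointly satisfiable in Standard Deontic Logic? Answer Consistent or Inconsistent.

Consistent

Premise 9 is O(¬u ⊃ c), but O(¬u) is not derivable from the premises, so it does not yield O(c).
So O(c) is not derivable, and the apparent clash with O(¬c) does not arise.
A world satisfying every obligation exists (e.g. a=false, b=true, c=false, d=false, k=true, m=true, p=true, u=true, v=false); no atom is both obligatory and forbidden, so the set is consistent.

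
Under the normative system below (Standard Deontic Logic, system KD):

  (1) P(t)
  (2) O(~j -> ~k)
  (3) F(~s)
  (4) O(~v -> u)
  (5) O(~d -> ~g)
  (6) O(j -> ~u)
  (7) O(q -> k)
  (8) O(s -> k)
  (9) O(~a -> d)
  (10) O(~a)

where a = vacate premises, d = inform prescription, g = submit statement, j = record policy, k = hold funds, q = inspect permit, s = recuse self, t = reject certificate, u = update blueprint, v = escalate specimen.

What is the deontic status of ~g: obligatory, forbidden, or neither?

Neither

Premise 5 is O(~d -> ~g), but O(~d) is not derivable from the premises, so it does not yield O(~g).
No premise or chain of K-axiom applications forces O(~g), and none forces O(g). So ~g is neither obligatory nor forbidden under these norms.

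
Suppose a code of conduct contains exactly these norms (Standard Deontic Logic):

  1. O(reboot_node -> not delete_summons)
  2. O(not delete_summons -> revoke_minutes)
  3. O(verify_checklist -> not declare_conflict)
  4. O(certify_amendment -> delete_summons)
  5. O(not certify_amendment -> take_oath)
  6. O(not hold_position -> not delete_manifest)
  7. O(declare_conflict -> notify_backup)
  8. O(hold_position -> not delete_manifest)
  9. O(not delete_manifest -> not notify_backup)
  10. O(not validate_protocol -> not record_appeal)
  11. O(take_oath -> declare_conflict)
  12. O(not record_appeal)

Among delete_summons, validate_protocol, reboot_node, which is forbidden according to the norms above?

By case analysis on hold_position: premise 8 gives O(hold_position -> not delete_manifest) and premise 6 gives O(not hold_position -> not delete_manifest), so O(not delete_manifest) either way.
Premise 9 is O(not delete_manifest -> not notify_backup); since O(not delete_manifest), deontic closure gives O(not notify_backup).
The contrapositive of premise 7 (O(declare_conflict -> notify_backup)) is O(not notify_backup -> not declare_conflict), and O(not notify_backup) is already established, so O(not declare_conflict).
The contrapositive of premise 11 (O(take_oath -> declare_conflict)) is O(not declare_conflict -> not take_oath), and O(not declare_conflict) is already established, so O(not take_oath).
Premise 5, O(not certify_amendment -> take_oath), contraposes to O(not take_oath -> certify_amendment); with O(not take_oath) we get O(certify_amendment).
Applying K to premise 4 (O(certify_amendment -> delete_summons)) and O(certify_amendment) yields O(delete_summons).
Premise 1, O(reboot_node -> not delete_summons), contraposes to O(delete_summons -> not reboot_node); with O(delete_summons) we get O(not reboot_node).
So O(not reboot_node) holds, i.e. reboot_node is forbidden. None of the other listed options is forbidden under the premises.

reboot_node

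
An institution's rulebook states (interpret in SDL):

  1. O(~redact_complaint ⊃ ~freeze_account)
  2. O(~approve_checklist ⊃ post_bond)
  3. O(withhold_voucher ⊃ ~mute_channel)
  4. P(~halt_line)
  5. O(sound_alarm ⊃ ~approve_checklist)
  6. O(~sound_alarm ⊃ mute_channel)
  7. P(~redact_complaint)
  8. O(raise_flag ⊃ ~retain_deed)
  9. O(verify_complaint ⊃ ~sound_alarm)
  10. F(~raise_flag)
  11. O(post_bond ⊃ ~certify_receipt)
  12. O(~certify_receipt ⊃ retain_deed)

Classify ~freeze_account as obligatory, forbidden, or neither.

Premise 1 is O(~redact_complaint ⊃ ~freeze_account), but O(~redact_complaint) is not derivable from the premises (the permission P(~redact_complaint) asserts only ~O(redact_complaint), not O(~redact_complaint)), so it does not yield O(~freeze_account).
No premise or chain of K-axiom applications forces O(~freeze_account), and none forces O(freeze_account). So ~freeze_account is neither obligatory nor forbidden under these norms.

Neither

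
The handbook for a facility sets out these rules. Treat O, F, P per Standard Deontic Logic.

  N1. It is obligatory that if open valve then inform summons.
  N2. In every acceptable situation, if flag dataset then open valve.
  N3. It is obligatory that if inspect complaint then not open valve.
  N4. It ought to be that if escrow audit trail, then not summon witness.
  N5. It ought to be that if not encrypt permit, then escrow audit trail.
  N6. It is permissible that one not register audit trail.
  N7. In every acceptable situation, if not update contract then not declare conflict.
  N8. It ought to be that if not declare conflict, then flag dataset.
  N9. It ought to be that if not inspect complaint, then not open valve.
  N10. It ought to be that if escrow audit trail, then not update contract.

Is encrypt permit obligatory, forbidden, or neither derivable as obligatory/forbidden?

Obligatory

Premises 9 and 3 are O(¬inspect_complaint → ¬open_valve) and O(inspect_complaint → ¬open_valve); every ideal world satisfies ¬inspect_complaint or inspect_complaint, so in either case ¬open_valve holds — hence O(¬open_valve).
The contrapositive of premise 2 (O(flag_dataset → open_valve)) is O(¬open_valve → ¬flag_dataset), and O(¬open_valve) is already established, so O(¬flag_dataset).
Premise 8, O(¬declare_conflict → flag_dataset), contraposes to O(¬flag_dataset → declare_conflict); with O(¬flag_dataset) we get O(declare_conflict).
Premise 7, O(¬update_contract → ¬declare_conflict), contraposes to O(declare_conflict → update_contract); with O(declare_conflict) we get O(update_contract).
Premise 10 is O(escrow_audit_trail → ¬update_contract); contrapositively O(update_contract → ¬escrow_audit_trail). Since O(update_contract) holds, K gives O(¬escrow_audit_trail).
Premise 5 is O(¬encrypt_permit → escrow_audit_trail); contrapositively O(¬escrow_audit_trail → encrypt_permit). Since O(¬escrow_audit_trail) holds, K gives O(encrypt_permit).
Premises 1, 4, 6 do not contribute to this derivation.
Hence encrypt_permit is obligatory.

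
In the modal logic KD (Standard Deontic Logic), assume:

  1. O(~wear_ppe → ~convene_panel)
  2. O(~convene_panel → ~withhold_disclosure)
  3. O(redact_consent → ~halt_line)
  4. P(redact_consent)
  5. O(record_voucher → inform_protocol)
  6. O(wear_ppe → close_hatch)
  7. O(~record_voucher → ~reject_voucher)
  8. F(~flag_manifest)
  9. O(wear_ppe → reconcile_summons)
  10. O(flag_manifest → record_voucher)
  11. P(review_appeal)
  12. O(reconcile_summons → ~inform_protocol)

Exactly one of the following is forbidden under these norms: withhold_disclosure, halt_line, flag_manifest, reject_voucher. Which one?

F(~flag_manifest) at premise 8 means O(flag_manifest).
From O(flag_manifest) and premise 10, O(flag_manifest → record_voucher), we obtain O(record_voucher).
From O(record_voucher) and premise 5, O(record_voucher → inform_protocol), we obtain O(inform_protocol).
The contrapositive of premise 12 (O(reconcile_summons → ~inform_protocol)) is O(inform_protocol → ~reconcile_summons), and O(inform_protocol) is already established, so O(~reconcile_summons).
Premise 9, O(wear_ppe → reconcile_summons), contraposes to O(~reconcile_summons → ~wear_ppe); with O(~reconcile_summons) we get O(~wear_ppe).
Applying K to premise 1 (O(~wear_ppe → ~convene_panel)) and O(~wear_ppe) yields O(~convene_panel).
Applying K to premise 2 (O(~convene_panel → ~withhold_disclosure)) and O(~convene_panel) yields O(~withhold_disclosure).
So O(~withhold_disclosure) holds, i.e. withhold_disclosure is forbidden. None of the other listed options is forbidden under the premises.

withhold_disclosure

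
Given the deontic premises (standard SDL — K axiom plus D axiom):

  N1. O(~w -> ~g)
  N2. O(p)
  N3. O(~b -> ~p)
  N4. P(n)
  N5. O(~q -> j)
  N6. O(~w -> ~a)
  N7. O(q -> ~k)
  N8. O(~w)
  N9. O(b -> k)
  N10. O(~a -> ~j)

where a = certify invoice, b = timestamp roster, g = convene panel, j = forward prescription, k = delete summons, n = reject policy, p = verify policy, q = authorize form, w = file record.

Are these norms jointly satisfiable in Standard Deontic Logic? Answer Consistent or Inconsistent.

Inconsistent

Premise 2 states O(p) outright.
The contrapositive of premise 3 (O(~b -> ~p)) is O(p -> b), and O(p) is already established, so O(b).
Applying K to premise 9 (O(b -> k)) and O(b) yields O(k).
Premise 7, O(q -> ~k), contraposes to O(k -> ~q); with O(k) we get O(~q).
Applying K to premise 5 (O(~q -> j)) and O(~q) yields O(j).
Premise 10, O(~a -> ~j), contraposes to O(j -> a); with O(j) we get O(a).
Premise 6 is O(~w -> ~a); contrapositively O(a -> w). Since O(a) holds, K gives O(w).
However, premise 8 gives O(~w).
We now have both O(w) and O(~w) — w is simultaneously obligatory and forbidden, violating the D-axiom.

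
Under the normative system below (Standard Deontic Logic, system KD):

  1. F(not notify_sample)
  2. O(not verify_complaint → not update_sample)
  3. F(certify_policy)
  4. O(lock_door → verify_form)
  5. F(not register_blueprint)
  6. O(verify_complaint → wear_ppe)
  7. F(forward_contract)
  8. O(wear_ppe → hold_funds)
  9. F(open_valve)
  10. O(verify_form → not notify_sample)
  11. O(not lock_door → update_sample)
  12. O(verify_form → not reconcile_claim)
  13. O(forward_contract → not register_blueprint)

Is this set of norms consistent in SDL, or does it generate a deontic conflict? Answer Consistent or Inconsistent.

Consistent

Premise 13 is O(forward_contract → not register_blueprint), but O(forward_contract) is not derivable from the premises, so it does not yield O(not register_blueprint).
So O(not register_blueprint) is not derivable, and the apparent clash with O(register_blueprint) does not arise.
A world satisfying every obligation exists (e.g. certify_policy=false, forward_contract=false, hold_funds=true, lock_door=false, notify_sample=true, open_valve=false, reconcile_claim=false, register_blueprint=true, update_sample=true, verify_complaint=true, verify_form=false, wear_ppe=true); no atom is both obligatory and forbidden, so the set is consistent.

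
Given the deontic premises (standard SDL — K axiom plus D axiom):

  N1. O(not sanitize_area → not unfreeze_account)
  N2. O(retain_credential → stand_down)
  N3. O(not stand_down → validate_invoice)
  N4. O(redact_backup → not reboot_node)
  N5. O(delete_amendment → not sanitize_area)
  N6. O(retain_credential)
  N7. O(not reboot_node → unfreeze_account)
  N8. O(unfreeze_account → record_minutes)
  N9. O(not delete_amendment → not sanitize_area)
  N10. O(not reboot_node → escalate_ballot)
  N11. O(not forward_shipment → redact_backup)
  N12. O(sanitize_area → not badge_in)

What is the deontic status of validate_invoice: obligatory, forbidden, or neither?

Premise 3 is O(not stand_down → validate_invoice), but O(not stand_down) is not derivable from the premises, so it does not yield O(validate_invoice).
No premise or chain of K-axiom applications forces O(validate_invoice), and none forces O(not validate_invoice). So validate_invoice is neither obligatory nor forbidden under these norms.

Neither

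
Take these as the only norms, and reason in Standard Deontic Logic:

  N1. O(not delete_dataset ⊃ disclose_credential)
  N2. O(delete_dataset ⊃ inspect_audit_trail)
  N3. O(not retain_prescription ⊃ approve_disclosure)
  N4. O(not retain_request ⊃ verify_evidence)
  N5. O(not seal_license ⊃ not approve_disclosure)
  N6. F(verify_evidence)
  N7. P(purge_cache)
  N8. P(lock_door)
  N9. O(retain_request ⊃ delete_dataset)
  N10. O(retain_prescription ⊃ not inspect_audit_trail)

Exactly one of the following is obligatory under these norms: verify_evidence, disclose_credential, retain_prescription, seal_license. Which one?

Premise 6 is F(verify_evidence), i.e. O(not verify_evidence).
Premise 4 is O(not retain_request ⊃ verify_evidence); contrapositively O(not verify_evidence ⊃ retain_request). Since O(not verify_evidence) holds, K gives O(retain_request).
From O(retain_request) and premise 9, O(retain_request ⊃ delete_dataset), we obtain O(delete_dataset).
With premise 2, O(delete_dataset ⊃ inspect_audit_trail), the K-axiom yields O(inspect_audit_trail).
Premise 10, O(retain_prescription ⊃ not inspect_audit_trail), contraposes to O(inspect_audit_trail ⊃ not retain_prescription); with O(inspect_audit_trail) we get O(not retain_prescription).
With premise 3, O(not retain_prescription ⊃ approve_disclosure), the K-axiom yields O(approve_disclosure).
The contrapositive of premise 5 (O(not seal_license ⊃ not approve_disclosure)) is O(approve_disclosure ⊃ seal_license), and O(approve_disclosure) is already established, so O(seal_license).
So O(seal_license) holds — seal_license is obligatory. None of the other listed options is made obligatory by any chain of premises.

seal_license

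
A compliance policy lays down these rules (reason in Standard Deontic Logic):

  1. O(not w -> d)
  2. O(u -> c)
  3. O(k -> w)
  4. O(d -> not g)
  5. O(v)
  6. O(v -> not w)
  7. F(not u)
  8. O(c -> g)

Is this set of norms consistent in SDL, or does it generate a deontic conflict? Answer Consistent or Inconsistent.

F(not u) at premise 7 means O(u).
Applying K to premise 2 (O(u -> c)) and O(u) yields O(c).
From O(c) and premise 8, O(c -> g), we obtain O(g).
Premise 4, O(d -> not g), contraposes to O(g -> not d); with O(g) we get O(not d).
Premise 1, O(not w -> d), contraposes to O(not d -> w); with O(not d) we get O(w).
Premise 6, O(v -> not w), contraposes to O(w -> not v); with O(w) we get O(not v).
Yet premise 5 states O(v).
We now have both O(not v) and O(v) — v is simultaneously obligatory and forbidden, violating the D-axiom.

Inconsistent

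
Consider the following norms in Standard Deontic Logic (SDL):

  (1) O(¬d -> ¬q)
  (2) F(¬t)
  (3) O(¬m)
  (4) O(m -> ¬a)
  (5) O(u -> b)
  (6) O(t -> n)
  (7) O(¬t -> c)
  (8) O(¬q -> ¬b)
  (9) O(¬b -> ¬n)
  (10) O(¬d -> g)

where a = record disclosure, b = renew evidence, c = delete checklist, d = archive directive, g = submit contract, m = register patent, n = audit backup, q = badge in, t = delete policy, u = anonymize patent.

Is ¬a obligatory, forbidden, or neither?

Neither

Premise 4 is O(m -> ¬a), but O(m) is not derivable from the premises, so it does not yield O(¬a).
No premise or chain of K-axiom applications forces O(¬a), and none forces O(a). So ¬a is neither obligatory nor forbidden under these norms.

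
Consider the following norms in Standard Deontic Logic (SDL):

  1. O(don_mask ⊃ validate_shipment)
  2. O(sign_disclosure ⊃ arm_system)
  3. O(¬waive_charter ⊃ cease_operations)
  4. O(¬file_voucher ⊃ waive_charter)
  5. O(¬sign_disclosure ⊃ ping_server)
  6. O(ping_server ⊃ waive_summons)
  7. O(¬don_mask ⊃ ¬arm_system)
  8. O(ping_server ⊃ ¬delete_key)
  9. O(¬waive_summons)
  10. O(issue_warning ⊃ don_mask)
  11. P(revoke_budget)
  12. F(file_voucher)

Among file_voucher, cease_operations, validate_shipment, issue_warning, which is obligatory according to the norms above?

Premise 9 states O(¬waive_summons) outright.
The contrapositive of premise 6 (O(ping_server ⊃ waive_summons)) is O(¬waive_summons ⊃ ¬ping_server), and O(¬waive_summons) is already established, so O(¬ping_server).
Premise 5, O(¬sign_disclosure ⊃ ping_server), contraposes to O(¬ping_server ⊃ sign_disclosure); with O(¬ping_server) we get O(sign_disclosure).
Premise 2 is O(sign_disclosure ⊃ arm_system); since O(sign_disclosure), deontic closure gives O(arm_system).
Premise 7, O(¬don_mask ⊃ ¬arm_system), contraposes to O(arm_system ⊃ don_mask); with O(arm_system) we get O(don_mask).
From O(don_mask) and premise 1, O(don_mask ⊃ validate_shipment), we obtain O(validate_shipment).
So O(validate_shipment) holds — validate_shipment is obligatory. None of the other listed options is made obligatory by any chain of premises.

validate_shipment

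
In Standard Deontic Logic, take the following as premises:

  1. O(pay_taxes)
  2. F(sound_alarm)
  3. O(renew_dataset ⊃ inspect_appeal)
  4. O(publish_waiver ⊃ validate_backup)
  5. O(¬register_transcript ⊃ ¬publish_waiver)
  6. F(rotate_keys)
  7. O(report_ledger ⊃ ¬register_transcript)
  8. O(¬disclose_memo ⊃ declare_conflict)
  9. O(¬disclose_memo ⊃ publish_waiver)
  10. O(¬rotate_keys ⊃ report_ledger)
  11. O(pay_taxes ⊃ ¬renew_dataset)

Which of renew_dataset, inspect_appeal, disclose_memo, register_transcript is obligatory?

disclose_memo

F(rotate_keys) at premise 6 means O(¬rotate_keys).
Applying K to premise 10 (O(¬rotate_keys ⊃ report_ledger)) and O(¬rotate_keys) yields O(report_ledger).
From O(report_ledger) and premise 7, O(report_ledger ⊃ ¬register_transcript), we obtain O(¬register_transcript).
With premise 5, O(¬register_transcript ⊃ ¬publish_waiver), the K-axiom yields O(¬publish_waiver).
Premise 9 is O(¬disclose_memo ⊃ publish_waiver); contrapositively O(¬publish_waiver ⊃ disclose_memo). Since O(¬publish_waiver) holds, K gives O(disclose_memo).
So O(disclose_memo) holds — disclose_memo is obligatory. None of the other listed options is made obligatory by any chain of premises.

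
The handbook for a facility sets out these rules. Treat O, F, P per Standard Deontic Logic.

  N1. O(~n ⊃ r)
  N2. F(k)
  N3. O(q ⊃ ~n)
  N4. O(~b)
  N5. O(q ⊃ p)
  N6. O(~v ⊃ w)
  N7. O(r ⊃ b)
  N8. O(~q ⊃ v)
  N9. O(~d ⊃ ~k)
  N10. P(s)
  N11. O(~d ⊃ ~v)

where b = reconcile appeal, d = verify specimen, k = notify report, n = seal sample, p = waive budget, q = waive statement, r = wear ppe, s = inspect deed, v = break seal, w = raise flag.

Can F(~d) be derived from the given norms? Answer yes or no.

Yes

Premise 4 gives O(~b).
The contrapositive of premise 7 (O(r ⊃ b)) is O(~b ⊃ ~r), and O(~b) is already established, so O(~r).
The contrapositive of premise 1 (O(~n ⊃ r)) is O(~r ⊃ n), and O(~r) is already established, so O(n).
Premise 3 is O(q ⊃ ~n); contrapositively O(n ⊃ ~q). Since O(n) holds, K gives O(~q).
From O(~q) and premise 8, O(~q ⊃ v), we obtain O(v).
Premise 11 is O(~d ⊃ ~v); contrapositively O(v ⊃ d). Since O(v) holds, K gives O(d).
Premises 2, 5, 6, 9, 10 do not contribute to this derivation.
So O(d) holds, i.e. F(~d). The claim follows.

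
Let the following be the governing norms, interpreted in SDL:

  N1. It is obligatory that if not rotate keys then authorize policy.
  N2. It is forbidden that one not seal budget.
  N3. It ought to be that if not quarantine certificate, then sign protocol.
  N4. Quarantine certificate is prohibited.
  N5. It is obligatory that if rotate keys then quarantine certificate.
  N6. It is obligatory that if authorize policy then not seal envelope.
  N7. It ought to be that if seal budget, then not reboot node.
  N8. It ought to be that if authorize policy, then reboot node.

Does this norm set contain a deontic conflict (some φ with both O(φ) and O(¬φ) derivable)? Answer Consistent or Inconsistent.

Inconsistent

Premise 2, F(¬seal_budget), is equivalent to O(seal_budget).
With premise 7, O(seal_budget → ¬reboot_node), the K-axiom yields O(¬reboot_node).
Premise 8, O(authorize_policy → reboot_node), contraposes to O(¬reboot_node → ¬authorize_policy); with O(¬reboot_node) we get O(¬authorize_policy).
Premise 1 is O(¬rotate_keys → authorize_policy); contrapositively O(¬authorize_policy → rotate_keys). Since O(¬authorize_policy) holds, K gives O(rotate_keys).
Premise 5 is O(rotate_keys → quarantine_certificate); since O(rotate_keys), deontic closure gives O(quarantine_certificate).
But premise 4, F(quarantine_certificate), means O(¬quarantine_certificate).
We now have both O(quarantine_certificate) and O(¬quarantine_certificate) — quarantine_certificate is simultaneously obligatory and forbidden, violating the D-axiom.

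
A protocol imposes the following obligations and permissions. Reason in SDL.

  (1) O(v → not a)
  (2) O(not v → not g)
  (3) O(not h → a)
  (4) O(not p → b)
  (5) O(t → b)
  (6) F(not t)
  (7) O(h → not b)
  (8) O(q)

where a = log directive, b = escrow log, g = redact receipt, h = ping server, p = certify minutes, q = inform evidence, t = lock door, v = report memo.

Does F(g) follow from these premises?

Premise 6 is F(not t), i.e. O(t).
With premise 5, O(t → b), the K-axiom yields O(b).
The contrapositive of premise 7 (O(h → not b)) is O(b → not h), and O(b) is already established, so O(not h).
From O(not h) and premise 3, O(not h → a), we obtain O(a).
Premise 1 is O(v → not a); contrapositively O(a → not v). Since O(a) holds, K gives O(not v).
From O(not v) and premise 2, O(not v → not g), we obtain O(not g).
Premises 4, 8 do not contribute to this derivation.
So O(not g) holds, i.e. F(g). The claim follows.

Yes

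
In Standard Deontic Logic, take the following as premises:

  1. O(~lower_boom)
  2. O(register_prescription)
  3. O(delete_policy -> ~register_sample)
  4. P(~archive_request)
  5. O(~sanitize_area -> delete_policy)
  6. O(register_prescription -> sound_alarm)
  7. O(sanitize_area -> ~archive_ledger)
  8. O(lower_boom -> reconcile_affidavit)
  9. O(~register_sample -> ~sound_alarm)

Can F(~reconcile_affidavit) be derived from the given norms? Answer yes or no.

No

Premise 8 is O(lower_boom -> reconcile_affidavit), but O(lower_boom) is not derivable from the premises, so it does not yield O(reconcile_affidavit).
No other premise forces O(reconcile_affidavit). An ideal world satisfying every premise can still have ~reconcile_affidavit true, so F(~reconcile_affidavit) is not derivable.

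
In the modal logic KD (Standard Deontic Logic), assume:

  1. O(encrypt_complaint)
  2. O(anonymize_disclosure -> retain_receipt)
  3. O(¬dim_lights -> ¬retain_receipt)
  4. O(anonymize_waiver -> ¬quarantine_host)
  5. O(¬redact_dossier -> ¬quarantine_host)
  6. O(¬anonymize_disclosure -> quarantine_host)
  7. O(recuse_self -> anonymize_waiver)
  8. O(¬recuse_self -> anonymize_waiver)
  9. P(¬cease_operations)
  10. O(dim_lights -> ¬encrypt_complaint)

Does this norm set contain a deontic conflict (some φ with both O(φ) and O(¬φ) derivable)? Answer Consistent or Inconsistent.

Premises 8 and 7 are O(¬recuse_self -> anonymize_waiver) and O(recuse_self -> anonymize_waiver); every ideal world satisfies ¬recuse_self or recuse_self, so in either case anonymize_waiver holds — hence O(anonymize_waiver).
Applying K to premise 4 (O(anonymize_waiver -> ¬quarantine_host)) and O(anonymize_waiver) yields O(¬quarantine_host).
Premise 6, O(¬anonymize_disclosure -> quarantine_host), contraposes to O(¬quarantine_host -> anonymize_disclosure); with O(¬quarantine_host) we get O(anonymize_disclosure).
Applying K to premise 2 (O(anonymize_disclosure -> retain_receipt)) and O(anonymize_disclosure) yields O(retain_receipt).
Premise 3 is O(¬dim_lights -> ¬retain_receipt); contrapositively O(retain_receipt -> dim_lights). Since O(retain_receipt) holds, K gives O(dim_lights).
With premise 10, O(dim_lights -> ¬encrypt_complaint), the K-axiom yields O(¬encrypt_complaint).
Yet premise 1 states O(encrypt_complaint).
We now have both O(¬encrypt_complaint) and O(encrypt_complaint) — encrypt_complaint is simultaneously obligatory and forbidden, violating the D-axiom.

Inconsistent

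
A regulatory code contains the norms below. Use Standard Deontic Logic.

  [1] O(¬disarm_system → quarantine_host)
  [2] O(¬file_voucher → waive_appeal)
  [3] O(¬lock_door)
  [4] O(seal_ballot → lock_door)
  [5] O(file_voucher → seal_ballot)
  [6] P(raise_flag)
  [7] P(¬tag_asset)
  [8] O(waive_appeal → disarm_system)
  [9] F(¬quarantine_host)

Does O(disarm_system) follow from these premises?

From premise 3 we have O(¬lock_door).
Premise 4, O(seal_ballot → lock_door), contraposes to O(¬lock_door → ¬seal_ballot); with O(¬lock_door) we get O(¬seal_ballot).
Premise 5 is O(file_voucher → seal_ballot); contrapositively O(¬seal_ballot → ¬file_voucher). Since O(¬seal_ballot) holds, K gives O(¬file_voucher).
Applying K to premise 2 (O(¬file_voucher → waive_appeal)) and O(¬file_voucher) yields O(waive_appeal).
With premise 8, O(waive_appeal → disarm_system), the K-axiom yields O(disarm_system).
Premises 1, 6, 7, 9 do not contribute to this derivation.
So O(disarm_system) follows.

Yes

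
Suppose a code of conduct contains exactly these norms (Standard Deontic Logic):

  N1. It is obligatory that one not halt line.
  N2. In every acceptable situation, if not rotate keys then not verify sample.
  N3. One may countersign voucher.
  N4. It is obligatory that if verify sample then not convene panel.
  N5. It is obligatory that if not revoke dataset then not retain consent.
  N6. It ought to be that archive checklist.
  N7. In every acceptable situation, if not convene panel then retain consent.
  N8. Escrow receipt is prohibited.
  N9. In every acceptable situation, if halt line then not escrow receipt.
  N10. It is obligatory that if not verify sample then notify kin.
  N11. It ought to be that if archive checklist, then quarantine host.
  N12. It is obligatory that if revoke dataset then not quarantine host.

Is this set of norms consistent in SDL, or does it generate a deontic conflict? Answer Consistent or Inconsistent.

Premise 9 is O(halt_line → ¬escrow_receipt); even if O(¬escrow_receipt) held, inferring O(halt_line) would be affirming the consequent — invalid.
So O(halt_line) is not derivable, and the apparent clash with O(¬halt_line) does not arise.
A world satisfying every obligation exists (e.g. archive_checklist=true, convene_panel=true, countersign_voucher=false, escrow_receipt=false, halt_line=false, notify_kin=true, quarantine_host=true, retain_consent=false, revoke_dataset=false, rotate_keys=false, verify_sample=false); no atom is both obligatory and forbidden, so the set is consistent.

Consistent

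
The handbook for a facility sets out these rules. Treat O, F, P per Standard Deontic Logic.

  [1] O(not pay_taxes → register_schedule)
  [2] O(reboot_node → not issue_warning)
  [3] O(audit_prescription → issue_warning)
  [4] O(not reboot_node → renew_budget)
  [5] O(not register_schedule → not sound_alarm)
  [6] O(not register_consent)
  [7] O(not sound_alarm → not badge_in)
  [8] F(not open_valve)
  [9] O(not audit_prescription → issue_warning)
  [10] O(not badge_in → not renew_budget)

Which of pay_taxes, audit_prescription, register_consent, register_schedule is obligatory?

By case analysis on not audit_prescription: premise 9 gives O(not audit_prescription → issue_warning) and premise 3 gives O(audit_prescription → issue_warning), so O(issue_warning) either way.
Premise 2 is O(reboot_node → not issue_warning); contrapositively O(issue_warning → not reboot_node). Since O(issue_warning) holds, K gives O(not reboot_node).
From O(not reboot_node) and premise 4, O(not reboot_node → renew_budget), we obtain O(renew_budget).
Premise 10 is O(not badge_in → not renew_budget); contrapositively O(renew_budget → badge_in). Since O(renew_budget) holds, K gives O(badge_in).
The contrapositive of premise 7 (O(not sound_alarm → not badge_in)) is O(badge_in → sound_alarm), and O(badge_in) is already established, so O(sound_alarm).
The contrapositive of premise 5 (O(not register_schedule → not sound_alarm)) is O(sound_alarm → register_schedule), and O(sound_alarm) is already established, so O(register_schedule).
So O(register_schedule) holds — register_schedule is obligatory. None of the other listed options is made obligatory by any chain of premises.

register_schedule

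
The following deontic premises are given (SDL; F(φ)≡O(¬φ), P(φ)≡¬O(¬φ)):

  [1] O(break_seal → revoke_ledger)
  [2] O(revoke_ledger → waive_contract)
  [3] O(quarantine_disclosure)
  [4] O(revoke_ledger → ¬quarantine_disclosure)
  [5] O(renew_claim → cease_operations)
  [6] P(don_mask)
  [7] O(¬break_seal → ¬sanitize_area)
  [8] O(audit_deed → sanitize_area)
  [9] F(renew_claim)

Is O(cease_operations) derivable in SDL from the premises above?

Premise 5 is O(renew_claim → cease_operations), but O(renew_claim) is not derivable from the premises, so it does not yield O(cease_operations).
No other premise forces O(cease_operations). An ideal world satisfying every premise can still have cease_operations false, so O(cease_operations) is not derivable.

No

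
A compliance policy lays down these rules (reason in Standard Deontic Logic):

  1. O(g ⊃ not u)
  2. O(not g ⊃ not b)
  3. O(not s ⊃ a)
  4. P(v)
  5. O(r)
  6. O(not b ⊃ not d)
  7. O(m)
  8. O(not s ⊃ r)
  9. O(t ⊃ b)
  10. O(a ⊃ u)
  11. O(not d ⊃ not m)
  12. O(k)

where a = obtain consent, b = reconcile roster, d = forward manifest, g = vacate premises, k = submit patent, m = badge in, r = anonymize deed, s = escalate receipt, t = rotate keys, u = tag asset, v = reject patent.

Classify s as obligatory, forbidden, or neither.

Obligatory

Premise 7 states O(m) outright.
The contrapositive of premise 11 (O(not d ⊃ not m)) is O(m ⊃ d), and O(m) is already established, so O(d).
Premise 6, O(not b ⊃ not d), contraposes to O(d ⊃ b); with O(d) we get O(b).
The contrapositive of premise 2 (O(not g ⊃ not b)) is O(b ⊃ g), and O(b) is already established, so O(g).
Premise 1 is O(g ⊃ not u); since O(g), deontic closure gives O(not u).
Premise 10 is O(a ⊃ u); contrapositively O(not u ⊃ not a). Since O(not u) holds, K gives O(not a).
Premise 3, O(not s ⊃ a), contraposes to O(not a ⊃ s); with O(not a) we get O(s).
Premises 4, 5, 8, 9, 12 do not contribute to this derivation.
Hence s is obligatory.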